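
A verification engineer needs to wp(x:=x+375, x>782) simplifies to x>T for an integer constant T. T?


Formula: wp(x:=E, P) = P[E/x] (substitute E for x in postcondition)
Step 1: Postcondition: x>782
Step 2: Substitute x+375 for x: x+375>782
Step 3: Solve for x: x > 782-375 = 407

407


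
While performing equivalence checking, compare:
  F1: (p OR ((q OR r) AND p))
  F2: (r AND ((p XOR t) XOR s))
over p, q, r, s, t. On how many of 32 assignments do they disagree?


F1 = (p OR ((q OR r) AND p))
F2 = (r AND ((p XOR t) XOR s))
Evaluate both on each of 32 rows (bits = p,q,r,s,t):
  row 0 [00000]: F1=0 F2=0 -> 0
  row 1 [00001]: F1=0 F2=0 -> 0
  row 2 [00010]: F1=0 F2=0 -> 0
  row 3 [00011]: F1=0 F2=0 -> 0
  row 4 [00100]: F1=0 F2=0 -> 0
  row 5 [00101]: F1=0 F2=1 (differ) -> 1
  row 6 [00110]: F1=0 F2=1 (differ) -> 1
  row 7 [00111]: F1=0 F2=0 -> 0
  row 8 [01000]: F1=0 F2=0 -> 0
  row 9 [01001]: F1=0 F2=0 -> 0
  row 10 [01010]: F1=0 F2=0 -> 0
  row 11 [01011]: F1=0 F2=0 -> 0
  row 12 [01100]: F1=0 F2=0 -> 0
  row 13 [01101]: F1=0 F2=1 (differ) -> 1
  row 14 [01110]: F1=0 F2=1 (differ) -> 1
  row 15 [01111]: F1=0 F2=0 -> 0
  row 16 [10000]: F1=1 F2=0 (differ) -> 1
  row 17 [10001]: F1=1 F2=0 (differ) -> 1
  row 18 [10010]: F1=1 F2=0 (differ) -> 1
  row 19 [10011]: F1=1 F2=0 (differ) -> 1
  row 20 [10100]: F1=1 F2=1 -> 0
  row 21 [10101]: F1=1 F2=0 (differ) -> 1
  row 22 [10110]: F1=1 F2=0 (differ) -> 1
  row 23 [10111]: F1=1 F2=1 -> 0
  row 24 [11000]: F1=1 F2=0 (differ) -> 1
  row 25 [11001]: F1=1 F2=0 (differ) -> 1
  row 26 [11010]: F1=1 F2=0 (differ) -> 1
  row 27 [11011]: F1=1 F2=0 (differ) -> 1
  row 28 [11100]: F1=1 F2=1 -> 0
  row 29 [11101]: F1=1 F2=0 (differ) -> 1
  row 30 [11110]: F1=1 F2=0 (differ) -> 1
  row 31 [11111]: F1=1 F2=1 -> 0
Full result column, 8 rows per line (p,q fixed per line; r,s,t runs 000..111 left to right):
  rows 0-7 [p,q=00]: 00000110  (ones: 2)
  rows 8-15 [p,q=01]: 00000110  (ones: 2)
  rows 16-23 [p,q=10]: 11110110  (ones: 6)
  rows 24-31 [p,q=11]: 11110110  (ones: 6)
Disagreements = 2+2+6+6 = 16

16


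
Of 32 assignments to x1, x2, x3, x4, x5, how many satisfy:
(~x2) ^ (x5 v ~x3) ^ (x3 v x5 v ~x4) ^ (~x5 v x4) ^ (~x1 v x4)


CNF with 5 clauses over 5 vars (32 assignments).
An assignment satisfies CNF iff every clause has >=1 true literal.
Check each row (bits = x1,x2,x3,x4,x5; clause T/F shown):
  row 0 [00000]: clauses=TTTTT -> 1
  row 1 [00001]: clauses=TTTFT -> 0
  row 2 [00010]: clauses=TTFTT -> 0
  row 3 [00011]: clauses=TTTTT -> 1
  row 4 [00100]: clauses=TFTTT -> 0
  row 5 [00101]: clauses=TTTFT -> 0
  row 6 [00110]: clauses=TFTTT -> 0
  row 7 [00111]: clauses=TTTTT -> 1
  row 8 [01000]: clauses=FTTTT -> 0
  row 9 [01001]: clauses=FTTFT -> 0
  row 10 [01010]: clauses=FTFTT -> 0
  row 11 [01011]: clauses=FTTTT -> 0
  row 12 [01100]: clauses=FFTTT -> 0
  row 13 [01101]: clauses=FTTFT -> 0
  row 14 [01110]: clauses=FFTTT -> 0
  row 15 [01111]: clauses=FTTTT -> 0
  row 16 [10000]: clauses=TTTTF -> 0
  row 17 [10001]: clauses=TTTFF -> 0
  row 18 [10010]: clauses=TTFTT -> 0
  row 19 [10011]: clauses=TTTTT -> 1
  row 20 [10100]: clauses=TFTTF -> 0
  row 21 [10101]: clauses=TTTFF -> 0
  row 22 [10110]: clauses=TFTTT -> 0
  row 23 [10111]: clauses=TTTTT -> 1
  row 24 [11000]: clauses=FTTTF -> 0
  row 25 [11001]: clauses=FTTFF -> 0
  row 26 [11010]: clauses=FTFTT -> 0
  row 27 [11011]: clauses=FTTTT -> 0
  row 28 [11100]: clauses=FFTTF -> 0
  row 29 [11101]: clauses=FTTFF -> 0
  row 30 [11110]: clauses=FFTTT -> 0
  row 31 [11111]: clauses=FTTTT -> 0
Full result column, 8 rows per line (x1,x2 fixed per line; x3,x4,x5 runs 000..111 left to right):
  rows 0-7 [x1,x2=00]: 10010001  (ones: 3)
  rows 8-15 [x1,x2=01]: 00000000  (ones: 0)
  rows 16-23 [x1,x2=10]: 00010001  (ones: 2)
  rows 24-31 [x1,x2=11]: 00000000  (ones: 0)
Satisfying assignments = 3+0+2+0 = 5

5


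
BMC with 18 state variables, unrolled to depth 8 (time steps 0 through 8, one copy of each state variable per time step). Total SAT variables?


BMC unrolls to depth k, creating one copy of each state var for steps 0..k.
Step count = 8 + 1 = 9 (steps 0 through 8)
Vars per step = 18
Total = 18 * 9 = 162

162


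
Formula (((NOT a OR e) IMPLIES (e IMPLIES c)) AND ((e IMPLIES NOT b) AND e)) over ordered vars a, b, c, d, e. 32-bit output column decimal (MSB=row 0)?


Formula: (((NOT a OR e) IMPLIES (e IMPLIES c)) AND ((e IMPLIES NOT b) AND e)) over a, b, c, d, e (32 rows)
Evaluate each row (bits = a,b,c,d,e, MSB first):
  row 0 [00000]: (((NOT 0 OR 0) IMPLIES (0 IMPLIES 0)) AND ((0 IMPLIES NOT 0) AND 0)) -> 0
  row 1 [00001]: (((NOT 0 OR 1) IMPLIES (1 IMPLIES 0)) AND ((1 IMPLIES NOT 0) AND 1)) -> 0
  row 2 [00010]: (((NOT 0 OR 0) IMPLIES (0 IMPLIES 0)) AND ((0 IMPLIES NOT 0) AND 0)) -> 0
  row 3 [00011]: (((NOT 0 OR 1) IMPLIES (1 IMPLIES 0)) AND ((1 IMPLIES NOT 0) AND 1)) -> 0
  row 4 [00100]: (((NOT 0 OR 0) IMPLIES (0 IMPLIES 1)) AND ((0 IMPLIES NOT 0) AND 0)) -> 0
  row 5 [00101]: (((NOT 0 OR 1) IMPLIES (1 IMPLIES 1)) AND ((1 IMPLIES NOT 0) AND 1)) -> 1
  row 6 [00110]: (((NOT 0 OR 0) IMPLIES (0 IMPLIES 1)) AND ((0 IMPLIES NOT 0) AND 0)) -> 0
  row 7 [00111]: (((NOT 0 OR 1) IMPLIES (1 IMPLIES 1)) AND ((1 IMPLIES NOT 0) AND 1)) -> 1
  row 8 [01000]: (((NOT 0 OR 0) IMPLIES (0 IMPLIES 0)) AND ((0 IMPLIES NOT 1) AND 0)) -> 0
  row 9 [01001]: (((NOT 0 OR 1) IMPLIES (1 IMPLIES 0)) AND ((1 IMPLIES NOT 1) AND 1)) -> 0
  row 10 [01010]: (((NOT 0 OR 0) IMPLIES (0 IMPLIES 0)) AND ((0 IMPLIES NOT 1) AND 0)) -> 0
  row 11 [01011]: (((NOT 0 OR 1) IMPLIES (1 IMPLIES 0)) AND ((1 IMPLIES NOT 1) AND 1)) -> 0
  row 12 [01100]: (((NOT 0 OR 0) IMPLIES (0 IMPLIES 1)) AND ((0 IMPLIES NOT 1) AND 0)) -> 0
  row 13 [01101]: (((NOT 0 OR 1) IMPLIES (1 IMPLIES 1)) AND ((1 IMPLIES NOT 1) AND 1)) -> 0
  row 14 [01110]: (((NOT 0 OR 0) IMPLIES (0 IMPLIES 1)) AND ((0 IMPLIES NOT 1) AND 0)) -> 0
  row 15 [01111]: (((NOT 0 OR 1) IMPLIES (1 IMPLIES 1)) AND ((1 IMPLIES NOT 1) AND 1)) -> 0
  row 16 [10000]: (((NOT 1 OR 0) IMPLIES (0 IMPLIES 0)) AND ((0 IMPLIES NOT 0) AND 0)) -> 0
  row 17 [10001]: (((NOT 1 OR 1) IMPLIES (1 IMPLIES 0)) AND ((1 IMPLIES NOT 0) AND 1)) -> 0
  row 18 [10010]: (((NOT 1 OR 0) IMPLIES (0 IMPLIES 0)) AND ((0 IMPLIES NOT 0) AND 0)) -> 0
  row 19 [10011]: (((NOT 1 OR 1) IMPLIES (1 IMPLIES 0)) AND ((1 IMPLIES NOT 0) AND 1)) -> 0
  row 20 [10100]: (((NOT 1 OR 0) IMPLIES (0 IMPLIES 1)) AND ((0 IMPLIES NOT 0) AND 0)) -> 0
  row 21 [10101]: (((NOT 1 OR 1) IMPLIES (1 IMPLIES 1)) AND ((1 IMPLIES NOT 0) AND 1)) -> 1
  row 22 [10110]: (((NOT 1 OR 0) IMPLIES (0 IMPLIES 1)) AND ((0 IMPLIES NOT 0) AND 0)) -> 0
  row 23 [10111]: (((NOT 1 OR 1) IMPLIES (1 IMPLIES 1)) AND ((1 IMPLIES NOT 0) AND 1)) -> 1
  row 24 [11000]: (((NOT 1 OR 0) IMPLIES (0 IMPLIES 0)) AND ((0 IMPLIES NOT 1) AND 0)) -> 0
  row 25 [11001]: (((NOT 1 OR 1) IMPLIES (1 IMPLIES 0)) AND ((1 IMPLIES NOT 1) AND 1)) -> 0
  row 26 [11010]: (((NOT 1 OR 0) IMPLIES (0 IMPLIES 0)) AND ((0 IMPLIES NOT 1) AND 0)) -> 0
  row 27 [11011]: (((NOT 1 OR 1) IMPLIES (1 IMPLIES 0)) AND ((1 IMPLIES NOT 1) AND 1)) -> 0
  row 28 [11100]: (((NOT 1 OR 0) IMPLIES (0 IMPLIES 1)) AND ((0 IMPLIES NOT 1) AND 0)) -> 0
  row 29 [11101]: (((NOT 1 OR 1) IMPLIES (1 IMPLIES 1)) AND ((1 IMPLIES NOT 1) AND 1)) -> 0
  row 30 [11110]: (((NOT 1 OR 0) IMPLIES (0 IMPLIES 1)) AND ((0 IMPLIES NOT 1) AND 0)) -> 0
  row 31 [11111]: (((NOT 1 OR 1) IMPLIES (1 IMPLIES 1)) AND ((1 IMPLIES NOT 1) AND 1)) -> 0
Full result column, 4 rows per line (a,b,c fixed per line; d,e runs 00..11 left to right):
  rows 0-3 [a,b,c=000]: 0000  = hex 0
  rows 4-7 [a,b,c=001]: 0101  = hex 5
  rows 8-11 [a,b,c=010]: 0000  = hex 0
  rows 12-15 [a,b,c=011]: 0000  = hex 0
  rows 16-19 [a,b,c=100]: 0000  = hex 0
  rows 20-23 [a,b,c=101]: 0101  = hex 5
  rows 24-27 [a,b,c=110]: 0000  = hex 0
  rows 28-31 [a,b,c=111]: 0000  = hex 0
Output column (row 0 .. row 31) = 00000101000000000000010100000000
Output column grouped in 4s = 0000 0101 0000 0000 0000 0101 0000 0000 = 0x05000500
Convert to decimal digit by digit (value = value*16 + digit):
  0 -> 0
  0*16 + 5 = 5
  5*16 + 0 = 80
  80*16 + 0 = 1280
  1280*16 + 0 = 20480
  20480*16 + 5 = 327685
  327685*16 + 0 = 5242960
  5242960*16 + 0 = 83887360
Decimal = 83887360

83887360


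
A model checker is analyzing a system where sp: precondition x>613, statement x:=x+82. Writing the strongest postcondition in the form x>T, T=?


Formula: sp(P, x:=E) = exists old_x. (x = E[old_x/x]) AND P[old_x/x] (old_x is the value of x before the assignment; eliminate old_x by solving x = E[old_x/x] for old_x)
Step 1: Precondition P: x>613, i.e. old_x > 613
Step 2: Assignment gives x = old_x + 82, so old_x = x - 82
Step 3: Substitute into P: x - 82 > 613
Step 4: Simplify: x > 613+82 = 695

695


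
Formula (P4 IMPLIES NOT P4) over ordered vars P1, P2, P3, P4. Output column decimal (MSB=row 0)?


Formula: (P4 IMPLIES NOT P4) over P1, P2, P3, P4 (16 rows)
Evaluate each row (bits = P1,P2,P3,P4, MSB first):
  row 0 [0000]: (0 IMPLIES NOT 0) -> 1
  row 1 [0001]: (1 IMPLIES NOT 1) -> 0
  row 2 [0010]: (0 IMPLIES NOT 0) -> 1
  row 3 [0011]: (1 IMPLIES NOT 1) -> 0
  row 4 [0100]: (0 IMPLIES NOT 0) -> 1
  row 5 [0101]: (1 IMPLIES NOT 1) -> 0
  row 6 [0110]: (0 IMPLIES NOT 0) -> 1
  row 7 [0111]: (1 IMPLIES NOT 1) -> 0
  row 8 [1000]: (0 IMPLIES NOT 0) -> 1
  row 9 [1001]: (1 IMPLIES NOT 1) -> 0
  row 10 [1010]: (0 IMPLIES NOT 0) -> 1
  row 11 [1011]: (1 IMPLIES NOT 1) -> 0
  row 12 [1100]: (0 IMPLIES NOT 0) -> 1
  row 13 [1101]: (1 IMPLIES NOT 1) -> 0
  row 14 [1110]: (0 IMPLIES NOT 0) -> 1
  row 15 [1111]: (1 IMPLIES NOT 1) -> 0
Full result column, 4 rows per line (P1,P2 fixed per line; P3,P4 runs 00..11 left to right):
  rows 0-3 [P1,P2=00]: 1010  = hex A
  rows 4-7 [P1,P2=01]: 1010  = hex A
  rows 8-11 [P1,P2=10]: 1010  = hex A
  rows 12-15 [P1,P2=11]: 1010  = hex A
Output column (row 0 .. row 15) = 1010101010101010
Output column grouped in 4s = 1010 1010 1010 1010 = 0xAAAA
Convert to decimal digit by digit (value = value*16 + digit):
  A -> 10
  10*16 + 10 (A) = 170
  170*16 + 10 (A) = 2730
  2730*16 + 10 (A) = 43690
Decimal = 43690

43690


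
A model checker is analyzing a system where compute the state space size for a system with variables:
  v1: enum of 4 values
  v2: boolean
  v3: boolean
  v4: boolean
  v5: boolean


State space = product of domain sizes of all variables.
Domain sizes:
  v1 (enum of 4 values): 4
  v2 (boolean): 2
  v3 (boolean): 2
  v4 (boolean): 2
  v5 (boolean): 2
Product = 4 * 2 * 2 * 2 * 2 = 64

64


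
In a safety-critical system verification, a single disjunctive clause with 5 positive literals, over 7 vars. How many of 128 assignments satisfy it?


Step 1: Total=2^7=128
Step 2: Unsat when all 5 false: 2^2=4
Step 3: Sat=128-4=124

124


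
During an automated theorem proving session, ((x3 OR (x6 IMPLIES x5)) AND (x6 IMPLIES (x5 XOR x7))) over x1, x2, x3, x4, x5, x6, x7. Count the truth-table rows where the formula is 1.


Formula: ((x3 OR (x6 IMPLIES x5)) AND (x6 IMPLIES (x5 XOR x7))) over 7 vars (128 rows)
Evaluate each row (x1, x2, x3, x4, x5, x6, x7 as bits, MSB first):
  row 0 [0000000]: ((0 OR (0 IMPLIES 0)) AND (0 IMPLIES (0 XOR 0))) -> 1
  row 1 [0000001]: ((0 OR (0 IMPLIES 0)) AND (0 IMPLIES (0 XOR 1))) -> 1
  row 2 [0000010]: ((0 OR (1 IMPLIES 0)) AND (1 IMPLIES (0 XOR 0))) -> 0
  row 3 [0000011]: ((0 OR (1 IMPLIES 0)) AND (1 IMPLIES (0 XOR 1))) -> 0
  row 4 [0000100]: ((0 OR (0 IMPLIES 1)) AND (0 IMPLIES (1 XOR 0))) -> 1
  (every remaining row is evaluated the same way; all 128 results are listed next)
Full result column, 8 rows per line (x1,x2,x3,x4 fixed per line; x5,x6,x7 runs 000..111 left to right):
  rows 0-7 [x1,x2,x3,x4=0000]: 11001110  (ones: 5)
  rows 8-15 [x1,x2,x3,x4=0001]: 11001110  (ones: 5)
  rows 16-23 [x1,x2,x3,x4=0010]: 11011110  (ones: 6)
  rows 24-31 [x1,x2,x3,x4=0011]: 11011110  (ones: 6)
  rows 32-39 [x1,x2,x3,x4=0100]: 11001110  (ones: 5)
  rows 40-47 [x1,x2,x3,x4=0101]: 11001110  (ones: 5)
  rows 48-55 [x1,x2,x3,x4=0110]: 11011110  (ones: 6)
  rows 56-63 [x1,x2,x3,x4=0111]: 11011110  (ones: 6)
  rows 64-71 [x1,x2,x3,x4=1000]: 11001110  (ones: 5)
  rows 72-79 [x1,x2,x3,x4=1001]: 11001110  (ones: 5)
  rows 80-87 [x1,x2,x3,x4=1010]: 11011110  (ones: 6)
  rows 88-95 [x1,x2,x3,x4=1011]: 11011110  (ones: 6)
  rows 96-103 [x1,x2,x3,x4=1100]: 11001110  (ones: 5)
  rows 104-111 [x1,x2,x3,x4=1101]: 11001110  (ones: 5)
  rows 112-119 [x1,x2,x3,x4=1110]: 11011110  (ones: 6)
  rows 120-127 [x1,x2,x3,x4=1111]: 11011110  (ones: 6)
Count of 1-rows = 5+5+6+6+5+5+6+6+5+5+6+6+5+5+6+6 = 88

88


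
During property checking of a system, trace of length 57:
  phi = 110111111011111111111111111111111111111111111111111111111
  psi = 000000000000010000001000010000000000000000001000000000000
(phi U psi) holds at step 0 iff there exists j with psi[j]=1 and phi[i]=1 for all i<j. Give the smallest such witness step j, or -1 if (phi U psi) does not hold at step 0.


(phi U psi) at 0: need smallest j with psi[j]=1 and phi[i]=1 for all i in [0,j).
Scan from step 0:
  step 0: phi=1, psi=0 -> continue
  step 1: phi=1, psi=0 -> continue
  step 2: phi=0 -> phi-prefix broken from here
  step 13: psi=1 but phi already failed -> not a witness
  step 20: psi=1 but phi already failed -> not a witness
  step 25: psi=1 but phi already failed -> not a witness
  step 44: psi=1 but phi already failed -> not a witness
  end of trace: no witness -> -1
Witness step = -1

-1


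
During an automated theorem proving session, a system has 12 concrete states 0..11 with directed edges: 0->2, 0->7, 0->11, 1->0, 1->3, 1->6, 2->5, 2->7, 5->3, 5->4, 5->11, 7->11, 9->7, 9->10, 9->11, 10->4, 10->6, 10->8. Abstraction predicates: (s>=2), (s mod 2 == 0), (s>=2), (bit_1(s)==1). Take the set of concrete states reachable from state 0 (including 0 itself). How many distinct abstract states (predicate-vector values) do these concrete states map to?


BFS from 0:
Concrete reachable: {0, 2, 3, 4, 5, 7, 11}
Abstract via predicates (s>=2), (s mod 2 == 0), (s>=2), (bit_1(s)==1):
  (0,1,0,0) <- {0}
  (1,0,1,0) <- {5}
  (1,0,1,1) <- {3, 7, 11}
  (1,1,1,0) <- {4}
  (1,1,1,1) <- {2}
Distinct abstract states = 5

5


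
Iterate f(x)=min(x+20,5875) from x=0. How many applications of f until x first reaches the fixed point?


Step 1: x=0, cap=5875, increment=20
Step 2: x grows by 20 each step until capped at 5875; fixed point is x=5875
Step 3: iterations = ceil(5875/20) = 294

294


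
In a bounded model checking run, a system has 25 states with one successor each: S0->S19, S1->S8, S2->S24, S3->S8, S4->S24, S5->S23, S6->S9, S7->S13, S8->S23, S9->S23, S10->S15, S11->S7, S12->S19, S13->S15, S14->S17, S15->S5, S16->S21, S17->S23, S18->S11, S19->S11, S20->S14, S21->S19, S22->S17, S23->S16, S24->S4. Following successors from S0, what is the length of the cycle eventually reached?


Trace from S0 until a state repeats:
  S0 -> S19 -> S11 -> S7 -> S13 -> S15 -> S5 -> S23 -> S16 -> S21 -> S19
S19 first seen at step 1, revisited at step 10.
Cycle length = 10 - 1 = 9

9


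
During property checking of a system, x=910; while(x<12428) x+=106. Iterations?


Step 1: x goes from 910 toward 12428 by 106; the body runs while x<12428, so iterations = ceil((bound-start)/step)
Step 2: Distance=11518
Step 3: ceil(11518/106)=109

109


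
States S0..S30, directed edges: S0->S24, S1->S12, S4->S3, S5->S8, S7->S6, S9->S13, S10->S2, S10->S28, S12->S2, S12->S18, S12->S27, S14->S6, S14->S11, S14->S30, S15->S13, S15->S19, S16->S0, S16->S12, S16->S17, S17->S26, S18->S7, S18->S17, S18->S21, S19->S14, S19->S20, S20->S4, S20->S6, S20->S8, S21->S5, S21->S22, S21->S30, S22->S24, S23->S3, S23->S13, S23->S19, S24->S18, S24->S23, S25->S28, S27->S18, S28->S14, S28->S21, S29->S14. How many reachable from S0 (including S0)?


BFS from S0:
  layer 0: {S0}
  layer 1: {S24}
  layer 2: {S18, S23}
  layer 3: {S3, S7, S13, S17, S19, S21}
  layer 4: {S5, S6, S14, S20, S22, S26, S30}
  layer 5: {S4, S8, S11}
Reachable set: {S0, S3, S4, S5, S6, S7, S8, S11, S13, S14, S17, S18, S19, S20, S21, S22, S23, S24, S26, S30}
Count = 20

20


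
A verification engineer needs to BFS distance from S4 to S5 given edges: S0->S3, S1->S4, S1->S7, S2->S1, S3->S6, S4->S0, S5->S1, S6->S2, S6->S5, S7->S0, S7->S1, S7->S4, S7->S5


BFS layer-by-layer from S4:
  dist 0: {S4}
  dist 1: {S0}
  dist 2: {S3}
  dist 3: {S6}
  dist 4: {S2, S5}
  -> S5 reached at distance 4
Shortest path length = 4

4


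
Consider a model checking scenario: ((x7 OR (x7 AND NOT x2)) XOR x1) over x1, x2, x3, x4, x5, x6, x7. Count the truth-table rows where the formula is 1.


Formula: ((x7 OR (x7 AND NOT x2)) XOR x1) over 7 vars (128 rows)
Evaluate each row (x1, x2, x3, x4, x5, x6, x7 as bits, MSB first):
  row 0 [0000000]: ((0 OR (0 AND NOT 0)) XOR 0) -> 0
  row 1 [0000001]: ((1 OR (1 AND NOT 0)) XOR 0) -> 1
  row 2 [0000010]: ((0 OR (0 AND NOT 0)) XOR 0) -> 0
  row 3 [0000011]: ((1 OR (1 AND NOT 0)) XOR 0) -> 1
  row 4 [0000100]: ((0 OR (0 AND NOT 0)) XOR 0) -> 0
  (every remaining row is evaluated the same way; all 128 results are listed next)
Full result column, 8 rows per line (x1,x2,x3,x4 fixed per line; x5,x6,x7 runs 000..111 left to right):
  rows 0-7 [x1,x2,x3,x4=0000]: 01010101  (ones: 4)
  rows 8-15 [x1,x2,x3,x4=0001]: 01010101  (ones: 4)
  rows 16-23 [x1,x2,x3,x4=0010]: 01010101  (ones: 4)
  rows 24-31 [x1,x2,x3,x4=0011]: 01010101  (ones: 4)
  rows 32-39 [x1,x2,x3,x4=0100]: 01010101  (ones: 4)
  rows 40-47 [x1,x2,x3,x4=0101]: 01010101  (ones: 4)
  rows 48-55 [x1,x2,x3,x4=0110]: 01010101  (ones: 4)
  rows 56-63 [x1,x2,x3,x4=0111]: 01010101  (ones: 4)
  rows 64-71 [x1,x2,x3,x4=1000]: 10101010  (ones: 4)
  rows 72-79 [x1,x2,x3,x4=1001]: 10101010  (ones: 4)
  rows 80-87 [x1,x2,x3,x4=1010]: 10101010  (ones: 4)
  rows 88-95 [x1,x2,x3,x4=1011]: 10101010  (ones: 4)
  rows 96-103 [x1,x2,x3,x4=1100]: 10101010  (ones: 4)
  rows 104-111 [x1,x2,x3,x4=1101]: 10101010  (ones: 4)
  rows 112-119 [x1,x2,x3,x4=1110]: 10101010  (ones: 4)
  rows 120-127 [x1,x2,x3,x4=1111]: 10101010  (ones: 4)
Count of 1-rows = 4+4+4+4+4+4+4+4+4+4+4+4+4+4+4+4 = 64

64


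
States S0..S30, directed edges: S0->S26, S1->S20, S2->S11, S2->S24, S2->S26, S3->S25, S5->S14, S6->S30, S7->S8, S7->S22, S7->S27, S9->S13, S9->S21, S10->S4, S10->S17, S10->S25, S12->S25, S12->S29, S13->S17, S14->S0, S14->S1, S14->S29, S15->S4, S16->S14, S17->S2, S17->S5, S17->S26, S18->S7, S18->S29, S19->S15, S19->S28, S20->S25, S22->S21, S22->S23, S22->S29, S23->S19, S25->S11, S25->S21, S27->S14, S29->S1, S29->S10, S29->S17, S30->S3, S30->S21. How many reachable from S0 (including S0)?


BFS from S0:
  layer 0: {S0}
  layer 1: {S26}
Reachable set: {S0, S26}
Count = 2

2


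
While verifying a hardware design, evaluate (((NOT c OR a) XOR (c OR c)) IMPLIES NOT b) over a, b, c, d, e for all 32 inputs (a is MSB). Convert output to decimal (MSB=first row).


Formula: (((NOT c OR a) XOR (c OR c)) IMPLIES NOT b) over a, b, c, d, e (32 rows)
Evaluate each row (bits = a,b,c,d,e, MSB first):
  row 0 [00000]: (((NOT 0 OR 0) XOR (0 OR 0)) IMPLIES NOT 0) -> 1
  row 1 [00001]: (((NOT 0 OR 0) XOR (0 OR 0)) IMPLIES NOT 0) -> 1
  row 2 [00010]: (((NOT 0 OR 0) XOR (0 OR 0)) IMPLIES NOT 0) -> 1
  row 3 [00011]: (((NOT 0 OR 0) XOR (0 OR 0)) IMPLIES NOT 0) -> 1
  row 4 [00100]: (((NOT 1 OR 0) XOR (1 OR 1)) IMPLIES NOT 0) -> 1
  row 5 [00101]: (((NOT 1 OR 0) XOR (1 OR 1)) IMPLIES NOT 0) -> 1
  row 6 [00110]: (((NOT 1 OR 0) XOR (1 OR 1)) IMPLIES NOT 0) -> 1
  row 7 [00111]: (((NOT 1 OR 0) XOR (1 OR 1)) IMPLIES NOT 0) -> 1
  row 8 [01000]: (((NOT 0 OR 0) XOR (0 OR 0)) IMPLIES NOT 1) -> 0
  row 9 [01001]: (((NOT 0 OR 0) XOR (0 OR 0)) IMPLIES NOT 1) -> 0
  row 10 [01010]: (((NOT 0 OR 0) XOR (0 OR 0)) IMPLIES NOT 1) -> 0
  row 11 [01011]: (((NOT 0 OR 0) XOR (0 OR 0)) IMPLIES NOT 1) -> 0
  row 12 [01100]: (((NOT 1 OR 0) XOR (1 OR 1)) IMPLIES NOT 1) -> 0
  row 13 [01101]: (((NOT 1 OR 0) XOR (1 OR 1)) IMPLIES NOT 1) -> 0
  row 14 [01110]: (((NOT 1 OR 0) XOR (1 OR 1)) IMPLIES NOT 1) -> 0
  row 15 [01111]: (((NOT 1 OR 0) XOR (1 OR 1)) IMPLIES NOT 1) -> 0
  row 16 [10000]: (((NOT 0 OR 1) XOR (0 OR 0)) IMPLIES NOT 0) -> 1
  row 17 [10001]: (((NOT 0 OR 1) XOR (0 OR 0)) IMPLIES NOT 0) -> 1
  row 18 [10010]: (((NOT 0 OR 1) XOR (0 OR 0)) IMPLIES NOT 0) -> 1
  row 19 [10011]: (((NOT 0 OR 1) XOR (0 OR 0)) IMPLIES NOT 0) -> 1
  row 20 [10100]: (((NOT 1 OR 1) XOR (1 OR 1)) IMPLIES NOT 0) -> 1
  row 21 [10101]: (((NOT 1 OR 1) XOR (1 OR 1)) IMPLIES NOT 0) -> 1
  row 22 [10110]: (((NOT 1 OR 1) XOR (1 OR 1)) IMPLIES NOT 0) -> 1
  row 23 [10111]: (((NOT 1 OR 1) XOR (1 OR 1)) IMPLIES NOT 0) -> 1
  row 24 [11000]: (((NOT 0 OR 1) XOR (0 OR 0)) IMPLIES NOT 1) -> 0
  row 25 [11001]: (((NOT 0 OR 1) XOR (0 OR 0)) IMPLIES NOT 1) -> 0
  row 26 [11010]: (((NOT 0 OR 1) XOR (0 OR 0)) IMPLIES NOT 1) -> 0
  row 27 [11011]: (((NOT 0 OR 1) XOR (0 OR 0)) IMPLIES NOT 1) -> 0
  row 28 [11100]: (((NOT 1 OR 1) XOR (1 OR 1)) IMPLIES NOT 1) -> 1
  row 29 [11101]: (((NOT 1 OR 1) XOR (1 OR 1)) IMPLIES NOT 1) -> 1
  row 30 [11110]: (((NOT 1 OR 1) XOR (1 OR 1)) IMPLIES NOT 1) -> 1
  row 31 [11111]: (((NOT 1 OR 1) XOR (1 OR 1)) IMPLIES NOT 1) -> 1
Full result column, 4 rows per line (a,b,c fixed per line; d,e runs 00..11 left to right):
  rows 0-3 [a,b,c=000]: 1111  = hex F
  rows 4-7 [a,b,c=001]: 1111  = hex F
  rows 8-11 [a,b,c=010]: 0000  = hex 0
  rows 12-15 [a,b,c=011]: 0000  = hex 0
  rows 16-19 [a,b,c=100]: 1111  = hex F
  rows 20-23 [a,b,c=101]: 1111  = hex F
  rows 24-27 [a,b,c=110]: 0000  = hex 0
  rows 28-31 [a,b,c=111]: 1111  = hex F
Output column (row 0 .. row 31) = 11111111000000001111111100001111
Output column grouped in 4s = 1111 1111 0000 0000 1111 1111 0000 1111 = 0xFF00FF0F
Convert to decimal digit by digit (value = value*16 + digit):
  F -> 15
  15*16 + 15 (F) = 255
  255*16 + 0 = 4080
  4080*16 + 0 = 65280
  65280*16 + 15 (F) = 1044495
  1044495*16 + 15 (F) = 16711935
  16711935*16 + 0 = 267390960
  267390960*16 + 15 (F) = 4278255375
Decimal = 4278255375

4278255375


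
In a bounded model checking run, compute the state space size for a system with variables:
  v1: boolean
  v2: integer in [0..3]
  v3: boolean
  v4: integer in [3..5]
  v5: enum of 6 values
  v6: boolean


State space = product of domain sizes of all variables.
Domain sizes:
  v1 (boolean): 2
  v2 (integer in [0..3]): 4
  v3 (boolean): 2
  v4 (integer in [3..5]): 3
  v5 (enum of 6 values): 6
  v6 (boolean): 2
Product = 2 * 4 * 2 * 3 * 6 * 2 = 576

576


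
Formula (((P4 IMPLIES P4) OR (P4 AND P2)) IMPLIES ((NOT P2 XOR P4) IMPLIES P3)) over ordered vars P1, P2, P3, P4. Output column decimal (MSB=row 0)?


Formula: (((P4 IMPLIES P4) OR (P4 AND P2)) IMPLIES ((NOT P2 XOR P4) IMPLIES P3)) over P1, P2, P3, P4 (16 rows)
Evaluate each row (bits = P1,P2,P3,P4, MSB first):
  row 0 [0000]: (((0 IMPLIES 0) OR (0 AND 0)) IMPLIES ((NOT 0 XOR 0) IMPLIES 0)) -> 0
  row 1 [0001]: (((1 IMPLIES 1) OR (1 AND 0)) IMPLIES ((NOT 0 XOR 1) IMPLIES 0)) -> 1
  row 2 [0010]: (((0 IMPLIES 0) OR (0 AND 0)) IMPLIES ((NOT 0 XOR 0) IMPLIES 1)) -> 1
  row 3 [0011]: (((1 IMPLIES 1) OR (1 AND 0)) IMPLIES ((NOT 0 XOR 1) IMPLIES 1)) -> 1
  row 4 [0100]: (((0 IMPLIES 0) OR (0 AND 1)) IMPLIES ((NOT 1 XOR 0) IMPLIES 0)) -> 1
  row 5 [0101]: (((1 IMPLIES 1) OR (1 AND 1)) IMPLIES ((NOT 1 XOR 1) IMPLIES 0)) -> 0
  row 6 [0110]: (((0 IMPLIES 0) OR (0 AND 1)) IMPLIES ((NOT 1 XOR 0) IMPLIES 1)) -> 1
  row 7 [0111]: (((1 IMPLIES 1) OR (1 AND 1)) IMPLIES ((NOT 1 XOR 1) IMPLIES 1)) -> 1
  row 8 [1000]: (((0 IMPLIES 0) OR (0 AND 0)) IMPLIES ((NOT 0 XOR 0) IMPLIES 0)) -> 0
  row 9 [1001]: (((1 IMPLIES 1) OR (1 AND 0)) IMPLIES ((NOT 0 XOR 1) IMPLIES 0)) -> 1
  row 10 [1010]: (((0 IMPLIES 0) OR (0 AND 0)) IMPLIES ((NOT 0 XOR 0) IMPLIES 1)) -> 1
  row 11 [1011]: (((1 IMPLIES 1) OR (1 AND 0)) IMPLIES ((NOT 0 XOR 1) IMPLIES 1)) -> 1
  row 12 [1100]: (((0 IMPLIES 0) OR (0 AND 1)) IMPLIES ((NOT 1 XOR 0) IMPLIES 0)) -> 1
  row 13 [1101]: (((1 IMPLIES 1) OR (1 AND 1)) IMPLIES ((NOT 1 XOR 1) IMPLIES 0)) -> 0
  row 14 [1110]: (((0 IMPLIES 0) OR (0 AND 1)) IMPLIES ((NOT 1 XOR 0) IMPLIES 1)) -> 1
  row 15 [1111]: (((1 IMPLIES 1) OR (1 AND 1)) IMPLIES ((NOT 1 XOR 1) IMPLIES 1)) -> 1
Full result column, 4 rows per line (P1,P2 fixed per line; P3,P4 runs 00..11 left to right):
  rows 0-3 [P1,P2=00]: 0111  = hex 7
  rows 4-7 [P1,P2=01]: 1011  = hex B
  rows 8-11 [P1,P2=10]: 0111  = hex 7
  rows 12-15 [P1,P2=11]: 1011  = hex B
Output column (row 0 .. row 15) = 0111101101111011
Output column grouped in 4s = 0111 1011 0111 1011 = 0x7B7B
Convert to decimal digit by digit (value = value*16 + digit):
  7 -> 7
  7*16 + 11 (B) = 123
  123*16 + 7 = 1975
  1975*16 + 11 (B) = 31611
Decimal = 31611

31611


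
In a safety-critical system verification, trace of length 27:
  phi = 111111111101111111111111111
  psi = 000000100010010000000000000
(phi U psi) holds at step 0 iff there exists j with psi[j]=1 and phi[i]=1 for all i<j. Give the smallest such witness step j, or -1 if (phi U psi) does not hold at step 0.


(phi U psi) at 0: need smallest j with psi[j]=1 and phi[i]=1 for all i in [0,j).
Scan from step 0:
  step 0: phi=1, psi=0 -> continue
  step 1: phi=1, psi=0 -> continue
  step 2: phi=1, psi=0 -> continue
  step 3: phi=1, psi=0 -> continue
  step 6: psi=1 and phi held for [0,6) -> witness found
Witness step = 6

6


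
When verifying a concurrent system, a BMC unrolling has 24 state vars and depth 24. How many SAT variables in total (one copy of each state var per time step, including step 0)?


BMC unrolls to depth k, creating one copy of each state var for steps 0..k.
Step count = 24 + 1 = 25 (steps 0 through 24)
Vars per step = 24
Total = 24 * 25 = 600

600


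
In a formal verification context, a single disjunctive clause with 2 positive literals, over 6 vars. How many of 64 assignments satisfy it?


Step 1: Total=2^6=64
Step 2: Unsat when all 2 false: 2^4=16
Step 3: Sat=64-16=48

48


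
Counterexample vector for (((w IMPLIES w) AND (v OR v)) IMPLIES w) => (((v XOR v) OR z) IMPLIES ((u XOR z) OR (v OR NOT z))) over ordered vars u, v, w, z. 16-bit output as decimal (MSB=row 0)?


F1 = (((w IMPLIES w) AND (v OR v)) IMPLIES w)
F2 = (((v XOR v) OR z) IMPLIES ((u XOR z) OR (v OR NOT z)))
Counterexample to F1=>F2 is where F1=1 and F2=0.
Evaluate each row (bits = u,v,w,z, MSB first):
  row 0 [0000]: F1=1 F2=1 -> F1&~F2 -> 0
  row 1 [0001]: F1=1 F2=1 -> F1&~F2 -> 0
  row 2 [0010]: F1=1 F2=1 -> F1&~F2 -> 0
  row 3 [0011]: F1=1 F2=1 -> F1&~F2 -> 0
  row 4 [0100]: F1=0 F2=1 -> F1&~F2 -> 0
  row 5 [0101]: F1=0 F2=1 -> F1&~F2 -> 0
  row 6 [0110]: F1=1 F2=1 -> F1&~F2 -> 0
  row 7 [0111]: F1=1 F2=1 -> F1&~F2 -> 0
  row 8 [1000]: F1=1 F2=1 -> F1&~F2 -> 0
  row 9 [1001]: F1=1 F2=0 -> F1&~F2 -> 1
  row 10 [1010]: F1=1 F2=1 -> F1&~F2 -> 0
  row 11 [1011]: F1=1 F2=0 -> F1&~F2 -> 1
  row 12 [1100]: F1=0 F2=1 -> F1&~F2 -> 0
  row 13 [1101]: F1=0 F2=1 -> F1&~F2 -> 0
  row 14 [1110]: F1=1 F2=1 -> F1&~F2 -> 0
  row 15 [1111]: F1=1 F2=1 -> F1&~F2 -> 0
Full result column, 4 rows per line (u,v fixed per line; w,z runs 00..11 left to right):
  rows 0-3 [u,v=00]: 0000  = hex 0
  rows 4-7 [u,v=01]: 0000  = hex 0
  rows 8-11 [u,v=10]: 0101  = hex 5
  rows 12-15 [u,v=11]: 0000  = hex 0
Counterexample vector (row 0 .. row 15) = 0000000001010000
Output column grouped in 4s = 0000 0000 0101 0000 = 0x0050
Convert to decimal digit by digit (value = value*16 + digit):
  0 -> 0
  0*16 + 0 = 0
  0*16 + 5 = 5
  5*16 + 0 = 80
Decimal = 80

80


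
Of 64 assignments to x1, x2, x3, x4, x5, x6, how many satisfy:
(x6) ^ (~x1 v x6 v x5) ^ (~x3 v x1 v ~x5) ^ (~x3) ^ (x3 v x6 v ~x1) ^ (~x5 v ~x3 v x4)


CNF with 6 clauses over 6 vars (64 assignments).
An assignment satisfies CNF iff every clause has >=1 true literal.
Check each row (bits = x1,x2,x3,x4,x5,x6; clause T/F shown):
  row 0 [000000]: clauses=FTTTTT -> 0
  row 1 [000001]: clauses=TTTTTT -> 1
  row 2 [000010]: clauses=FTTTTT -> 0
  row 3 [000011]: clauses=TTTTTT -> 1
  row 4 [000100]: clauses=FTTTTT -> 0
  (every remaining row is evaluated the same way; all 64 results are listed next)
Full result column, 8 rows per line (x1,x2,x3 fixed per line; x4,x5,x6 runs 000..111 left to right):
  rows 0-7 [x1,x2,x3=000]: 01010101  (ones: 4)
  rows 8-15 [x1,x2,x3=001]: 00000000  (ones: 0)
  rows 16-23 [x1,x2,x3=010]: 01010101  (ones: 4)
  rows 24-31 [x1,x2,x3=011]: 00000000  (ones: 0)
  rows 32-39 [x1,x2,x3=100]: 01010101  (ones: 4)
  rows 40-47 [x1,x2,x3=101]: 00000000  (ones: 0)
  rows 48-55 [x1,x2,x3=110]: 01010101  (ones: 4)
  rows 56-63 [x1,x2,x3=111]: 00000000  (ones: 0)
Satisfying assignments = 4+0+4+0+4+0+4+0 = 16

16


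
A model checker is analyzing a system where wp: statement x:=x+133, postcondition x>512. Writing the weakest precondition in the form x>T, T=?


Formula: wp(x:=E, P) = P[E/x] (substitute E for x in postcondition)
Step 1: Postcondition: x>512
Step 2: Substitute x+133 for x: x+133>512
Step 3: Solve for x: x > 512-133 = 379

379


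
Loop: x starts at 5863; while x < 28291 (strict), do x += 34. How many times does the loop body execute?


Step 1: x goes from 5863 toward 28291 by 34; the body runs while x<28291, so iterations = ceil((bound-start)/step)
Step 2: Distance=22428
Step 3: ceil(22428/34)=660

660


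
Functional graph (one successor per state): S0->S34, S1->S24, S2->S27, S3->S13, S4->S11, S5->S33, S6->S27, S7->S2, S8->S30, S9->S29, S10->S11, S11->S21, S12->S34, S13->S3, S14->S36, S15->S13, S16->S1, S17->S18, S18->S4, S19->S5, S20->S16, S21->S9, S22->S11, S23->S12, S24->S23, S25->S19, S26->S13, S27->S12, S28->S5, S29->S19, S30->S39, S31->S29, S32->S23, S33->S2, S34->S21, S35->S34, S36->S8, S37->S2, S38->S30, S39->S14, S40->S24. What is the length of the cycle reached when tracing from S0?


Trace from S0 until a state repeats:
  S0 -> S34 -> S21 -> S9 -> S29 -> S19 -> S5 -> S33 -> S2 -> S27 -> S12 -> S34
S34 first seen at step 1, revisited at step 11.
Cycle length = 11 - 1 = 10

10


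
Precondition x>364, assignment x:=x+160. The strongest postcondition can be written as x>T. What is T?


Formula: sp(P, x:=E) = exists old_x. (x = E[old_x/x]) AND P[old_x/x] (old_x is the value of x before the assignment; eliminate old_x by solving x = E[old_x/x] for old_x)
Step 1: Precondition P: x>364, i.e. old_x > 364
Step 2: Assignment gives x = old_x + 160, so old_x = x - 160
Step 3: Substitute into P: x - 160 > 364
Step 4: Simplify: x > 364+160 = 524

524


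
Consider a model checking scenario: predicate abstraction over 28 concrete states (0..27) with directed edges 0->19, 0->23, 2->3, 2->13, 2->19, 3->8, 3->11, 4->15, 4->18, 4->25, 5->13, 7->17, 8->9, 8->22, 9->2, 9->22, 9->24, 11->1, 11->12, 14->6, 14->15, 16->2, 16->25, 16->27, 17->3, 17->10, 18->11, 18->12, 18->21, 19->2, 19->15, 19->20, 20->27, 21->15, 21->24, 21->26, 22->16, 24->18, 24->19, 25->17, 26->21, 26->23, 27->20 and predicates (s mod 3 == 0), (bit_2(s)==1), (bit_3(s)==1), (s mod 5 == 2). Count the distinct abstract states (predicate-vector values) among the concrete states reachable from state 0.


BFS from 0:
Concrete reachable: {0, 1, 2, 3, 8, 9, 10, 11, 12, 13, 15, 16, 17, 18, 19, 20, 21, 22, 23, 24, 25, 26, 27}
Abstract via predicates (s mod 3 == 0), (bit_2(s)==1), (bit_3(s)==1), (s mod 5 == 2):
  (0,0,0,0) <- {1, 16, 19}
  (0,0,0,1) <- {2, 17}
  (0,0,1,0) <- {8, 10, 11, 25, 26}
  (0,1,0,0) <- {20, 23}
  (0,1,0,1) <- {22}
  (0,1,1,0) <- {13}
  (1,0,0,0) <- {0, 3, 18}
  (1,0,1,0) <- {9, 24}
  (1,0,1,1) <- {27}
  (1,1,0,0) <- {21}
  (1,1,1,0) <- {15}
  (1,1,1,1) <- {12}
Distinct abstract states = 12

12


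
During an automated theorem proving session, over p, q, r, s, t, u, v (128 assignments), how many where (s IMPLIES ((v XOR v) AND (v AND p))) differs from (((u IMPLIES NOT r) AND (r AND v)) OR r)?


F1 = (s IMPLIES ((v XOR v) AND (v AND p)))
F2 = (((u IMPLIES NOT r) AND (r AND v)) OR r)
Evaluate both on each of 128 rows (bits = p,q,r,s,t,u,v):
  row 0 [0000000]: F1=1 F2=0 (differ) -> 1
  row 1 [0000001]: F1=1 F2=0 (differ) -> 1
  row 2 [0000010]: F1=1 F2=0 (differ) -> 1
  row 3 [0000011]: F1=1 F2=0 (differ) -> 1
  row 4 [0000100]: F1=1 F2=0 (differ) -> 1
  (every remaining row is evaluated the same way; all 128 results are listed next)
Full result column, 8 rows per line (p,q,r,s fixed per line; t,u,v runs 000..111 left to right):
  rows 0-7 [p,q,r,s=0000]: 11111111  (ones: 8)
  rows 8-15 [p,q,r,s=0001]: 00000000  (ones: 0)
  rows 16-23 [p,q,r,s=0010]: 00000000  (ones: 0)
  rows 24-31 [p,q,r,s=0011]: 11111111  (ones: 8)
  rows 32-39 [p,q,r,s=0100]: 11111111  (ones: 8)
  rows 40-47 [p,q,r,s=0101]: 00000000  (ones: 0)
  rows 48-55 [p,q,r,s=0110]: 00000000  (ones: 0)
  rows 56-63 [p,q,r,s=0111]: 11111111  (ones: 8)
  rows 64-71 [p,q,r,s=1000]: 11111111  (ones: 8)
  rows 72-79 [p,q,r,s=1001]: 00000000  (ones: 0)
  rows 80-87 [p,q,r,s=1010]: 00000000  (ones: 0)
  rows 88-95 [p,q,r,s=1011]: 11111111  (ones: 8)
  rows 96-103 [p,q,r,s=1100]: 11111111  (ones: 8)
  rows 104-111 [p,q,r,s=1101]: 00000000  (ones: 0)
  rows 112-119 [p,q,r,s=1110]: 00000000  (ones: 0)
  rows 120-127 [p,q,r,s=1111]: 11111111  (ones: 8)
Disagreements = 8+0+0+8+8+0+0+8+8+0+0+8+8+0+0+8 = 64

64


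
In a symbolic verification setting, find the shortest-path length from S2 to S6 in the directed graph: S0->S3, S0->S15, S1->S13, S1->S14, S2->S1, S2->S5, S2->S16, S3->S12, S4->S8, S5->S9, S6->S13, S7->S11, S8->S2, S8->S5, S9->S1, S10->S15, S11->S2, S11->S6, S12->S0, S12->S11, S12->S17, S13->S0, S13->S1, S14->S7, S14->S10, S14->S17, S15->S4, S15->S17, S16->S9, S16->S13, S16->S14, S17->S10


BFS layer-by-layer from S2:
  dist 0: {S2}
  dist 1: {S1, S5, S16}
  dist 2: {S9, S13, S14}
  dist 3: {S0, S7, S10, S17}
  dist 4: {S3, S11, S15}
  dist 5: {S4, S6, S12}
  -> S6 reached at distance 5
Shortest path length = 5

5


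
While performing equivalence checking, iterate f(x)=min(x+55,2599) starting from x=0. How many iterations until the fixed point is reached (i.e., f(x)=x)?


Step 1: x=0, cap=2599, increment=55
Step 2: x grows by 55 each step until capped at 2599; fixed point is x=2599
Step 3: iterations = ceil(2599/55) = 48

48


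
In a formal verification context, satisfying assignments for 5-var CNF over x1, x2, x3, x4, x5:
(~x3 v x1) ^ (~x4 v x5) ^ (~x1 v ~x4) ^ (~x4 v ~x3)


CNF with 4 clauses over 5 vars (32 assignments).
An assignment satisfies CNF iff every clause has >=1 true literal.
Check each row (bits = x1,x2,x3,x4,x5; clause T/F shown):
  row 0 [00000]: clauses=TTTT -> 1
  row 1 [00001]: clauses=TTTT -> 1
  row 2 [00010]: clauses=TFTT -> 0
  row 3 [00011]: clauses=TTTT -> 1
  row 4 [00100]: clauses=FTTT -> 0
  row 5 [00101]: clauses=FTTT -> 0
  row 6 [00110]: clauses=FFTF -> 0
  row 7 [00111]: clauses=FTTF -> 0
  row 8 [01000]: clauses=TTTT -> 1
  row 9 [01001]: clauses=TTTT -> 1
  row 10 [01010]: clauses=TFTT -> 0
  row 11 [01011]: clauses=TTTT -> 1
  row 12 [01100]: clauses=FTTT -> 0
  row 13 [01101]: clauses=FTTT -> 0
  row 14 [01110]: clauses=FFTF -> 0
  row 15 [01111]: clauses=FTTF -> 0
  row 16 [10000]: clauses=TTTT -> 1
  row 17 [10001]: clauses=TTTT -> 1
  row 18 [10010]: clauses=TFFT -> 0
  row 19 [10011]: clauses=TTFT -> 0
  row 20 [10100]: clauses=TTTT -> 1
  row 21 [10101]: clauses=TTTT -> 1
  row 22 [10110]: clauses=TFFF -> 0
  row 23 [10111]: clauses=TTFF -> 0
  row 24 [11000]: clauses=TTTT -> 1
  row 25 [11001]: clauses=TTTT -> 1
  row 26 [11010]: clauses=TFFT -> 0
  row 27 [11011]: clauses=TTFT -> 0
  row 28 [11100]: clauses=TTTT -> 1
  row 29 [11101]: clauses=TTTT -> 1
  row 30 [11110]: clauses=TFFF -> 0
  row 31 [11111]: clauses=TTFF -> 0
Full result column, 8 rows per line (x1,x2 fixed per line; x3,x4,x5 runs 000..111 left to right):
  rows 0-7 [x1,x2=00]: 11010000  (ones: 3)
  rows 8-15 [x1,x2=01]: 11010000  (ones: 3)
  rows 16-23 [x1,x2=10]: 11001100  (ones: 4)
  rows 24-31 [x1,x2=11]: 11001100  (ones: 4)
Satisfying assignments = 3+3+4+4 = 14

14


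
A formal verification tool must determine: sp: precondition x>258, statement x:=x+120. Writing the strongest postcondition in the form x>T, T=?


Formula: sp(P, x:=E) = exists old_x. (x = E[old_x/x]) AND P[old_x/x] (old_x is the value of x before the assignment; eliminate old_x by solving x = E[old_x/x] for old_x)
Step 1: Precondition P: x>258, i.e. old_x > 258
Step 2: Assignment gives x = old_x + 120, so old_x = x - 120
Step 3: Substitute into P: x - 120 > 258
Step 4: Simplify: x > 258+120 = 378

378


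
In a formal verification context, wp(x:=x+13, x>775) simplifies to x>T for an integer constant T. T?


Formula: wp(x:=E, P) = P[E/x] (substitute E for x in postcondition)
Step 1: Postcondition: x>775
Step 2: Substitute x+13 for x: x+13>775
Step 3: Solve for x: x > 775-13 = 762

762


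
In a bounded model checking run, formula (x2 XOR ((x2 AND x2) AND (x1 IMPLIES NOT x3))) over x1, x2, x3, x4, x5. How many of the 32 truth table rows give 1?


Formula: (x2 XOR ((x2 AND x2) AND (x1 IMPLIES NOT x3))) over 5 vars (32 rows)
Evaluate each row (x1, x2, x3, x4, x5 as bits, MSB first):
  row 0 [00000]: (0 XOR ((0 AND 0) AND (0 IMPLIES NOT 0))) -> 0
  row 1 [00001]: (0 XOR ((0 AND 0) AND (0 IMPLIES NOT 0))) -> 0
  row 2 [00010]: (0 XOR ((0 AND 0) AND (0 IMPLIES NOT 0))) -> 0
  row 3 [00011]: (0 XOR ((0 AND 0) AND (0 IMPLIES NOT 0))) -> 0
  row 4 [00100]: (0 XOR ((0 AND 0) AND (0 IMPLIES NOT 1))) -> 0
  row 5 [00101]: (0 XOR ((0 AND 0) AND (0 IMPLIES NOT 1))) -> 0
  row 6 [00110]: (0 XOR ((0 AND 0) AND (0 IMPLIES NOT 1))) -> 0
  row 7 [00111]: (0 XOR ((0 AND 0) AND (0 IMPLIES NOT 1))) -> 0
  row 8 [01000]: (1 XOR ((1 AND 1) AND (0 IMPLIES NOT 0))) -> 0
  row 9 [01001]: (1 XOR ((1 AND 1) AND (0 IMPLIES NOT 0))) -> 0
  row 10 [01010]: (1 XOR ((1 AND 1) AND (0 IMPLIES NOT 0))) -> 0
  row 11 [01011]: (1 XOR ((1 AND 1) AND (0 IMPLIES NOT 0))) -> 0
  row 12 [01100]: (1 XOR ((1 AND 1) AND (0 IMPLIES NOT 1))) -> 0
  row 13 [01101]: (1 XOR ((1 AND 1) AND (0 IMPLIES NOT 1))) -> 0
  row 14 [01110]: (1 XOR ((1 AND 1) AND (0 IMPLIES NOT 1))) -> 0
  row 15 [01111]: (1 XOR ((1 AND 1) AND (0 IMPLIES NOT 1))) -> 0
  row 16 [10000]: (0 XOR ((0 AND 0) AND (1 IMPLIES NOT 0))) -> 0
  row 17 [10001]: (0 XOR ((0 AND 0) AND (1 IMPLIES NOT 0))) -> 0
  row 18 [10010]: (0 XOR ((0 AND 0) AND (1 IMPLIES NOT 0))) -> 0
  row 19 [10011]: (0 XOR ((0 AND 0) AND (1 IMPLIES NOT 0))) -> 0
  row 20 [10100]: (0 XOR ((0 AND 0) AND (1 IMPLIES NOT 1))) -> 0
  row 21 [10101]: (0 XOR ((0 AND 0) AND (1 IMPLIES NOT 1))) -> 0
  row 22 [10110]: (0 XOR ((0 AND 0) AND (1 IMPLIES NOT 1))) -> 0
  row 23 [10111]: (0 XOR ((0 AND 0) AND (1 IMPLIES NOT 1))) -> 0
  row 24 [11000]: (1 XOR ((1 AND 1) AND (1 IMPLIES NOT 0))) -> 0
  row 25 [11001]: (1 XOR ((1 AND 1) AND (1 IMPLIES NOT 0))) -> 0
  row 26 [11010]: (1 XOR ((1 AND 1) AND (1 IMPLIES NOT 0))) -> 0
  row 27 [11011]: (1 XOR ((1 AND 1) AND (1 IMPLIES NOT 0))) -> 0
  row 28 [11100]: (1 XOR ((1 AND 1) AND (1 IMPLIES NOT 1))) -> 1
  row 29 [11101]: (1 XOR ((1 AND 1) AND (1 IMPLIES NOT 1))) -> 1
  row 30 [11110]: (1 XOR ((1 AND 1) AND (1 IMPLIES NOT 1))) -> 1
  row 31 [11111]: (1 XOR ((1 AND 1) AND (1 IMPLIES NOT 1))) -> 1
Full result column, 8 rows per line (x1,x2 fixed per line; x3,x4,x5 runs 000..111 left to right):
  rows 0-7 [x1,x2=00]: 00000000  (ones: 0)
  rows 8-15 [x1,x2=01]: 00000000  (ones: 0)
  rows 16-23 [x1,x2=10]: 00000000  (ones: 0)
  rows 24-31 [x1,x2=11]: 00001111  (ones: 4)
Count of 1-rows = 0+0+0+4 = 4

4


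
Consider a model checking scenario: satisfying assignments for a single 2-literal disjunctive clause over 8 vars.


Step 1: Total=2^8=256
Step 2: Unsat when all 2 false: 2^6=64
Step 3: Sat=256-64=192

192


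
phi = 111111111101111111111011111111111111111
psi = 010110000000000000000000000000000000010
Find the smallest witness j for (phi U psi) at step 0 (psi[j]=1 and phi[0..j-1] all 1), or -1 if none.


(phi U psi) at 0: need smallest j with psi[j]=1 and phi[i]=1 for all i in [0,j).
Scan from step 0:
  step 0: phi=1, psi=0 -> continue
  step 1: psi=1 and phi held for [0,1) -> witness found
Witness step = 1

1


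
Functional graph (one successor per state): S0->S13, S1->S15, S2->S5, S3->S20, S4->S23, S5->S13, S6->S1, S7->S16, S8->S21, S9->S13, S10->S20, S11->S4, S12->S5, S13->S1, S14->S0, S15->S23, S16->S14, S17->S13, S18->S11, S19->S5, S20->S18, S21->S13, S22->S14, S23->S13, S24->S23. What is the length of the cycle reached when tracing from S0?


Trace from S0 until a state repeats:
  S0 -> S13 -> S1 -> S15 -> S23 -> S13
S13 first seen at step 1, revisited at step 5.
Cycle length = 5 - 1 = 4

4


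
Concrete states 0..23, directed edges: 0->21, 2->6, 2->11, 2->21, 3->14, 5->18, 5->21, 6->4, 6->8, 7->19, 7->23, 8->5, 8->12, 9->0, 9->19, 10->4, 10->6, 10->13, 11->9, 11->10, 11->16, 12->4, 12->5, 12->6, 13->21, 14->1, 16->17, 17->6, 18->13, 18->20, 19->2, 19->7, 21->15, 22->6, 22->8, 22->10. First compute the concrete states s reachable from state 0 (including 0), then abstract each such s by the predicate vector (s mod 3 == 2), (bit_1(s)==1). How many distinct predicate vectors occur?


BFS from 0:
Concrete reachable: {0, 15, 21}
Abstract via predicates (s mod 3 == 2), (bit_1(s)==1):
  (0,0) <- {0, 21}
  (0,1) <- {15}
Distinct abstract states = 2

2
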